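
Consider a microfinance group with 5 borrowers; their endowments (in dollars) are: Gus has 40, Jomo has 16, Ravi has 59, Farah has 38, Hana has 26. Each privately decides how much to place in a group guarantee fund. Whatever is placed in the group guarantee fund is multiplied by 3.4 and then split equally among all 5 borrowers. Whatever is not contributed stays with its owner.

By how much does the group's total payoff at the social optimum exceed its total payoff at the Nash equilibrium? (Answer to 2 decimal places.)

429.60 dollars

The private return per contributed unit is 3.4/5 = 0.6800 < 1 for every player regardless of endowment, so the Nash equilibrium is zero contribution and the group total is Σ E_j = 40 + 16 + 59 + 38 + 26 = 179.
Each contributed unit returns 3.400 to the group, so the social optimum is full contribution by everyone: group total = 3.400 × 179 = 608.60.
Efficiency loss = (3.400 − 1) × 179 = 429.60.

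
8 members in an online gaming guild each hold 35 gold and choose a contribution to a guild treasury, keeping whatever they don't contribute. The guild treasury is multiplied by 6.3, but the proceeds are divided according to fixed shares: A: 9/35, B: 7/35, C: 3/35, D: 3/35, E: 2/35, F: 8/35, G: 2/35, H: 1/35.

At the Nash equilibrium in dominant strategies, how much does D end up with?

91.70 gold

For player j, contributing a unit is worthwhile iff 6.3 × (j's share) ≥ 1, i.e. iff j's share is at least 0.1587.
A, B and F are above the threshold, contributing 35 each; the remaining 5 contribute 0. Total contributed: 105.
D keeps 35 and receives 6.3 × 105 × 3/35 = 56.70 from the guild treasury, for a payoff of 91.70.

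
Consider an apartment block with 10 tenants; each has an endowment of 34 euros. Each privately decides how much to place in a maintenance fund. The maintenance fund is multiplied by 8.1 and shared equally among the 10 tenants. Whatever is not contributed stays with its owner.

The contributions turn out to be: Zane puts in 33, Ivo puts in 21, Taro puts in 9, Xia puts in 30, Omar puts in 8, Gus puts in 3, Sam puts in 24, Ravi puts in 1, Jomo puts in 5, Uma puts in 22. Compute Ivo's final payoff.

Total contributed: 33 + 21 + 9 + 30 + 8 + 3 + 24 + 1 + 5 + 22 = 156.
Each receives 8.1 × 156 / 10 = 126.36 from the maintenance fund.
Ivo keeps 34 − 21 = 13, so Ivo's payoff is 13 + 126.36 = 139.36.

139.36 euros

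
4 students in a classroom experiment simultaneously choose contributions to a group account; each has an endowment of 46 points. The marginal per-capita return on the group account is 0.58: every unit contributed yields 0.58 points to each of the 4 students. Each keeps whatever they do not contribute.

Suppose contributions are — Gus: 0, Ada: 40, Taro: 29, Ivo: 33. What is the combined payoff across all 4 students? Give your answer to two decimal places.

Total contributed: 0 + 40 + 29 + 33 = 102; total kept: 4 × 46 − 102 = 82.
The group account pays out 0.58 × 4 × 102 = 236.64 in aggregate.
Group total = 82 + 236.64 = 318.64.

318.64 points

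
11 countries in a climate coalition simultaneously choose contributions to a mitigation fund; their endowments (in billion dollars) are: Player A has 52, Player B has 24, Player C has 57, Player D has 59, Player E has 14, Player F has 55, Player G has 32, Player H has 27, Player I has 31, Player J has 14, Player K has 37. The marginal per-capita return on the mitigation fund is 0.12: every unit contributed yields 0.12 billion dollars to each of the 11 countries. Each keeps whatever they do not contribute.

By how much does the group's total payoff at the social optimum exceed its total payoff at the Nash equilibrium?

The private return per contributed unit is 0.12 < 1 for everyone, so the Nash equilibrium is zero contribution and the group total is Σ E_j = 52 + 24 + 57 + 59 + 14 + 55 + 32 + 27 + 31 + 14 + 37 = 402.
Each contributed unit returns 1.320 to the group, so the social optimum is full contribution by everyone: group total = 1.320 × 402 = 530.64.
Efficiency loss = (1.320 − 1) × 402 = 128.64.

128.64 billion dollars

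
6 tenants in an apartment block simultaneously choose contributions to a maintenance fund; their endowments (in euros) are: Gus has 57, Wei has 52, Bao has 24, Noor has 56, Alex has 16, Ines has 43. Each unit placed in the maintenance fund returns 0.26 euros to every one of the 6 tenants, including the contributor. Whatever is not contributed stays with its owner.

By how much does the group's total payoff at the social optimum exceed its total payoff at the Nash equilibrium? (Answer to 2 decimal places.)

138.88 euros

The private return per contributed unit is 0.26 < 1 for everyone, so the Nash equilibrium is zero contribution and the group total is Σ E_j = 57 + 52 + 24 + 56 + 16 + 43 = 248.
Each contributed unit returns 1.560 to the group, so the social optimum is full contribution by everyone: group total = 1.560 × 248 = 386.88.
Efficiency loss = (1.560 − 1) × 248 = 138.88.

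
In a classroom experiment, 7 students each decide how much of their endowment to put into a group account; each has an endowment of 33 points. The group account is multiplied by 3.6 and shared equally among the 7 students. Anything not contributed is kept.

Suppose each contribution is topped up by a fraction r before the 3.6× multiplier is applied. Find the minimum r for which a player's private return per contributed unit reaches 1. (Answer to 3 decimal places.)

0.944

With matching at rate r, one contributed unit becomes (1 + r) in the group account and returns 3.6 × (1 + r) / 7 to the contributor.
Setting this equal to 1: 1 + r = 7/3.6 = 1.9444.
So the minimum matching rate is r = 1.9444 − 1 = 0.944.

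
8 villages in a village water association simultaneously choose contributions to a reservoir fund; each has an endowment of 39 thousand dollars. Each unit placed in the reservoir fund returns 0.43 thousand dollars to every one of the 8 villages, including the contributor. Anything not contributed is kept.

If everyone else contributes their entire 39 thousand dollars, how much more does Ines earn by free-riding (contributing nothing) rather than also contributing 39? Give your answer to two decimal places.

22.23 thousand dollars

Switching from a contribution of 39 to 0 lets Ines keep an extra 39 thousand dollars, but lowers the reservoir fund by 39, which costs Ines their own share of that drop: 0.43 × 39 = 16.77.
Net gain = 39 − 16.77 = 22.23. The private return per contributed unit (0.43) is below 1, so free-riding is indeed the best response regardless of what the others do.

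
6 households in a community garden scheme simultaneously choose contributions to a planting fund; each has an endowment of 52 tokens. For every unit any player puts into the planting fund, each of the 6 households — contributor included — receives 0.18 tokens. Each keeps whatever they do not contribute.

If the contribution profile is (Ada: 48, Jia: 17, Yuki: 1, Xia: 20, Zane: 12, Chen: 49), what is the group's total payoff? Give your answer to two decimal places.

323.76 tokens

Total contributed: 48 + 17 + 1 + 20 + 12 + 49 = 147; total kept: 6 × 52 − 147 = 165.
The planting fund pays out 0.18 × 6 × 147 = 158.76 in aggregate.
Group total = 165 + 158.76 = 323.76.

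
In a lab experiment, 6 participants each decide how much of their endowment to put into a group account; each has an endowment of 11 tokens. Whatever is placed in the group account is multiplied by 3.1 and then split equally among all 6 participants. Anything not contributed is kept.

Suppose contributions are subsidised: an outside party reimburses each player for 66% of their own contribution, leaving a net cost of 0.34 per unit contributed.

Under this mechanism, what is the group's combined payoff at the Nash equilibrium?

248.16 tokens

With the mechanism, a contributed unit returns (3.1/6) / 0.34 = 1.5196 per unit of net cost to the contributor — now above 1 — so contributing fully is weakly dominant for every player.
So the Nash equilibrium is full contribution by all 6; the group earns 6 × (11 × 0.66 + 3.1 × 11) = 248.16.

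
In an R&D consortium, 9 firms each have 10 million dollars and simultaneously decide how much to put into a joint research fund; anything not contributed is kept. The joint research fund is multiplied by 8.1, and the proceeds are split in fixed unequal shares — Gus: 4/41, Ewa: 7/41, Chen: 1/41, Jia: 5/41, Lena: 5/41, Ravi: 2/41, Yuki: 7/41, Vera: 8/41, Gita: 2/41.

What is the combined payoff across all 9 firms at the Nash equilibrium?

Player j's private return per contributed unit is 8.1 × (j's share). Contributing is weakly dominant for j when that share is at least 1/8.1 = 0.1235, and contributing 0 is dominant otherwise.
The shares above 0.1235 belong to Ewa, Yuki and Vera, contributing 10 each; the remaining 6 contribute 0. Total contributed: 30.
The joint research fund pays out 8.1 × 30 = 243.00 in total (split across the unequal shares, but the aggregate is all that matters for the group sum).
The 6 free-riders keep 10 each, adding 60. Group total = 60 + 243.00 = 303.00.

303.00 million dollars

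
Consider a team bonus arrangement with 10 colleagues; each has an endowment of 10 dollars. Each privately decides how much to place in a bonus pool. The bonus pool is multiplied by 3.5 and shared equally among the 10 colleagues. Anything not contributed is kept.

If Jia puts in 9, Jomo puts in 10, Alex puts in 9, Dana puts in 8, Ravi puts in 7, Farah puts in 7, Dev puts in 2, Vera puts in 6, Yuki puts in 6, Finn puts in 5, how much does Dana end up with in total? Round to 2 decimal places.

26.15 dollars

Total contributed: 9 + 10 + 9 + 8 + 7 + 7 + 2 + 6 + 6 + 5 = 69.
Each receives 3.5 × 69 / 10 = 24.15 from the bonus pool.
Dana keeps 10 − 8 = 2, so Dana's payoff is 2 + 24.15 = 26.15.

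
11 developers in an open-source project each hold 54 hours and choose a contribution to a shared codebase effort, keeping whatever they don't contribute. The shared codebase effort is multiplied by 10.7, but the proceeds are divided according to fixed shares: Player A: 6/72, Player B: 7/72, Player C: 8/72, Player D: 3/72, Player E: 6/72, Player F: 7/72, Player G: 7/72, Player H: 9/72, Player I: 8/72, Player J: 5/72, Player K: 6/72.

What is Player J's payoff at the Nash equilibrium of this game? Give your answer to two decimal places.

A player with share s gets back 10.7·s per unit contributed, so full contribution is dominant for anyone with s > 1/10.7 = 0.0935 and zero contribution is dominant for anyone below.
Player B, Player C, Player F, Player G, Player H and Player I are above the threshold, contributing 54 each; the remaining 5 contribute 0. Total contributed: 324.
Player J keeps 54 and receives 10.7 × 324 × 5/72 = 240.75 from the shared codebase effort, for a payoff of 294.75.

294.75 hours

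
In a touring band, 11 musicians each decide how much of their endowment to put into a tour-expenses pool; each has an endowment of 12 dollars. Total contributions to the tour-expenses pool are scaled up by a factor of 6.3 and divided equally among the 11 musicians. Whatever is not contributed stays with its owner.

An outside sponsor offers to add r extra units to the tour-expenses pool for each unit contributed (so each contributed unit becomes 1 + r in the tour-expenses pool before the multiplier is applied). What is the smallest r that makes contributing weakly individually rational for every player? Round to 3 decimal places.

0.746

With matching at rate r, one contributed unit becomes (1 + r) in the tour-expenses pool and returns 6.3 × (1 + r) / 11 to the contributor.
Setting this equal to 1: 1 + r = 11/6.3 = 1.7460.
So the minimum matching rate is r = 1.7460 − 1 = 0.746.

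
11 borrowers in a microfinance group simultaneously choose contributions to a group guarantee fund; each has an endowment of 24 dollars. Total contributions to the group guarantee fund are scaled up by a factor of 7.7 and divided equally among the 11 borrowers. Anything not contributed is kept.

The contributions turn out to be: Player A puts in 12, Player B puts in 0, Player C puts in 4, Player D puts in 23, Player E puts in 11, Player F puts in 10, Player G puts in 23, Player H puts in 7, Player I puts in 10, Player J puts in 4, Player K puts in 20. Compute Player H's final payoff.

Total contributed: 12 + 0 + 4 + 23 + 11 + 10 + 23 + 7 + 10 + 4 + 20 = 124.
Each receives 7.7 × 124 / 11 = 86.80 from the group guarantee fund.
Player H keeps 24 − 7 = 17, so Player H's payoff is 17 + 86.80 = 103.80.

103.80 dollars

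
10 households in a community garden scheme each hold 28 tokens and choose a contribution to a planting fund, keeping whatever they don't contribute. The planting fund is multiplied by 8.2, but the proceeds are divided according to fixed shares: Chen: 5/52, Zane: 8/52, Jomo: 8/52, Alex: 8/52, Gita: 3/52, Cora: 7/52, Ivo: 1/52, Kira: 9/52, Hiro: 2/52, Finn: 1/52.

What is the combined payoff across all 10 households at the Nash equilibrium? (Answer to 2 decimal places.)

Player j's private return per contributed unit is 8.2 × (j's share). Contributing is weakly dominant for j when that share is at least 1/8.2 = 0.1220, and contributing 0 is dominant otherwise.
The shares above 0.1220 belong to Zane, Jomo, Alex, Cora and Kira, contributing 28 each; the remaining 5 contribute 0. Total contributed: 140.
The planting fund pays out 8.2 × 140 = 1148.00 in total (split across the unequal shares, but the aggregate is all that matters for the group sum).
The 5 free-riders keep 28 each, adding 140. Group total = 140 + 1148.00 = 1288.00.

1288.00 tokens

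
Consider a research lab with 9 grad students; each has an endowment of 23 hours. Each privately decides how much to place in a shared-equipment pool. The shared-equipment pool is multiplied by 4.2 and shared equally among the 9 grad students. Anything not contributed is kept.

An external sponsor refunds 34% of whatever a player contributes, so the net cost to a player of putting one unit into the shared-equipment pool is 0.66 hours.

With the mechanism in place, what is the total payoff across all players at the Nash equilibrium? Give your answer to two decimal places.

With the mechanism, a contributed unit returns (4.2/9) / 0.66 = 0.7071 per unit of net cost — still below 1 — so contributing 0 remains dominant for every player.
At the Nash equilibrium no one contributes; group total payoff = 9 × 23 = 207.

207.00 hours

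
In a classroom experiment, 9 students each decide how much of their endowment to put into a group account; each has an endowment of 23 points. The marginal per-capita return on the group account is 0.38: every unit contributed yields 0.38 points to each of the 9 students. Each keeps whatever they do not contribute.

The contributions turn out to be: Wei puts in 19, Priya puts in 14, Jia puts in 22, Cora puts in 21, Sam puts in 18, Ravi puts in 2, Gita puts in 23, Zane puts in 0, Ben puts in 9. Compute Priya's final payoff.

57.64 points

Total contributed: 19 + 14 + 22 + 21 + 18 + 2 + 23 + 0 + 9 = 128.
Each receives 0.38 × 128 = 48.64 from the group account.
Priya keeps 23 − 14 = 9, so Priya's payoff is 9 + 48.64 = 57.64.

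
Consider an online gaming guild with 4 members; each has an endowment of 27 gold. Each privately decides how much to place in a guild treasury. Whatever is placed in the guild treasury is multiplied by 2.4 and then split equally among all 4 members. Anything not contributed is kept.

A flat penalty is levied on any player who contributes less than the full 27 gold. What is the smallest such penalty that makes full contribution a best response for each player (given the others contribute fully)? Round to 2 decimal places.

10.80 gold

Given the others contribute fully, the best deviation is to contribute 0 (any partial contribution still incurs the fine and gives up units whose private return 0.6000 is below 1).
Deviating from 27 to 0 saves 27 gold but forfeits the deviator's share of the drop in the guild treasury: 2.4/4 × 27 = 16.20.
So the deviation gain is 27 − 16.20 = 10.80, and the fine must be at least 10.80 gold to wipe it out.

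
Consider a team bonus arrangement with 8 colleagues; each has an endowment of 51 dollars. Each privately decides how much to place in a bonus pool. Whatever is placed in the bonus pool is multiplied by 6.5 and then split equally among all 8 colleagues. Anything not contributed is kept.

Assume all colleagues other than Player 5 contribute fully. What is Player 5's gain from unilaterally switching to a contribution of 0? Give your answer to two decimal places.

Switching from a contribution of 51 to 0 lets Player 5 keep an extra 51 dollars, but lowers the bonus pool by 51, which costs Player 5 their own share of that drop: 6.5/8 × 51 = 41.44.
Net gain = 51 − 41.44 = 9.56. The private return per contributed unit (0.8125) is below 1, so free-riding is indeed the best response regardless of what the others do.

9.56 dollars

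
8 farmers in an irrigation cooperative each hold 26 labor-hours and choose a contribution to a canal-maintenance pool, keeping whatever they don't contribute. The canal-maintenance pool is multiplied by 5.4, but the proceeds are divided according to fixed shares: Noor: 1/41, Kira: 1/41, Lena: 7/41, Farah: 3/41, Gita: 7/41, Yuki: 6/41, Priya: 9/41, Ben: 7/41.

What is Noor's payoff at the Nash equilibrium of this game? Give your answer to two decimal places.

For player j, contributing a unit is worthwhile iff 5.4 × (j's share) ≥ 1, i.e. iff j's share is at least 0.1852.
The only share above 0.1852 is Priya's 9/41, contributing 26; the remaining 7 contribute 0. Total contributed: 26.
Noor keeps 26 and receives 5.4 × 26 × 1/41 = 3.42 from the canal-maintenance pool, for a payoff of 29.42.

29.42 labor-hours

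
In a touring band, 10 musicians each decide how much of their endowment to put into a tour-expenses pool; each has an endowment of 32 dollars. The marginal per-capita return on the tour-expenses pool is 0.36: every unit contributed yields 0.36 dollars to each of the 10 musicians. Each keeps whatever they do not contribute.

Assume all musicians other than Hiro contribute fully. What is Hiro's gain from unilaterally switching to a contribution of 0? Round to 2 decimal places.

20.48 dollars

Switching from a contribution of 32 to 0 lets Hiro keep an extra 32 dollars, but lowers the tour-expenses pool by 32, which costs Hiro their own share of that drop: 0.36 × 32 = 11.52.
Net gain = 32 − 11.52 = 20.48. The private return per contributed unit (0.36) is below 1, so free-riding is indeed the best response regardless of what the others do.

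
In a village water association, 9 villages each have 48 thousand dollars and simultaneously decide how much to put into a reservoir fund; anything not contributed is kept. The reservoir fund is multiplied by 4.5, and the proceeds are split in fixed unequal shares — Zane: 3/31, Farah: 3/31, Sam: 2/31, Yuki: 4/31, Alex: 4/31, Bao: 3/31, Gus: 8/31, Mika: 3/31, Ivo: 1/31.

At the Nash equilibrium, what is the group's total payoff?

Each unit j contributes comes back to j as 4.5 × (j's share), so j prefers to contribute only if that share exceeds 1/4.5 = 0.2222; otherwise keeping the unit dominates.
Only Gus (8/31) clears that bar, contributing 48; the remaining 8 contribute 0. Total contributed: 48.
The reservoir fund pays out 4.5 × 48 = 216.00 in total (split across the unequal shares, but the aggregate is all that matters for the group sum).
The 8 free-riders keep 48 each, adding 384. Group total = 384 + 216.00 = 600.00.

600.00 thousand dollars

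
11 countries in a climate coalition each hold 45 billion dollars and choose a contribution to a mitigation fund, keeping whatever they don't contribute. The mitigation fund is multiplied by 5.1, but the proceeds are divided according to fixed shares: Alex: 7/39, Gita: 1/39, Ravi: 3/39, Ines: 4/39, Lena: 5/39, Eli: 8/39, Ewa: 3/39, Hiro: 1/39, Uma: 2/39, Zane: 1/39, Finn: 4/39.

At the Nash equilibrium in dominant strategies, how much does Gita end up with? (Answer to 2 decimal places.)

For player j, contributing a unit is worthwhile iff 5.1 × (j's share) ≥ 1, i.e. iff j's share is at least 0.1961.
The only share above 0.1961 is Eli's 8/39, contributing 45; the remaining 10 contribute 0. Total contributed: 45.
Gita keeps 45 and receives 5.1 × 45 × 1/39 = 5.88 from the mitigation fund, for a payoff of 50.88.

50.88 billion dollars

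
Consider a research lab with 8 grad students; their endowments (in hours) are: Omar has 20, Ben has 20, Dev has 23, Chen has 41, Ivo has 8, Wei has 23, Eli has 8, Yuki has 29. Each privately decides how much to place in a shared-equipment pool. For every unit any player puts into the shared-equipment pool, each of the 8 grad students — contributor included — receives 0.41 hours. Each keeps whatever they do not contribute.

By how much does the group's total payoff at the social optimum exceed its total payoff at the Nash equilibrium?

392.16 hours

The private return per contributed unit is 0.41 < 1 for everyone, so the Nash equilibrium is zero contribution and the group total is Σ E_j = 20 + 20 + 23 + 41 + 8 + 23 + 8 + 29 = 172.
Each contributed unit returns 3.280 to the group, so the social optimum is full contribution by everyone: group total = 3.280 × 172 = 564.16.
Efficiency loss = (3.280 − 1) × 172 = 392.16.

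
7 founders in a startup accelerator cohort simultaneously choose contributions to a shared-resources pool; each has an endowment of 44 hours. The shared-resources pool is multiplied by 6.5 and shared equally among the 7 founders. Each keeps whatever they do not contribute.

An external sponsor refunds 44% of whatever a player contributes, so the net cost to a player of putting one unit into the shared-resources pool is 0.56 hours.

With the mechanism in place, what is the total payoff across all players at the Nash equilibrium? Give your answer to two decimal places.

2137.52 hours

The effective private return per unit is now (6.5/7) / 0.56 = 1.6582 > 1, so every player's dominant strategy flips to full contribution.
At the Nash equilibrium everyone contributes 44. Group total payoff = 7 × (44 × 0.44 + 6.5 × 44) = 2137.52.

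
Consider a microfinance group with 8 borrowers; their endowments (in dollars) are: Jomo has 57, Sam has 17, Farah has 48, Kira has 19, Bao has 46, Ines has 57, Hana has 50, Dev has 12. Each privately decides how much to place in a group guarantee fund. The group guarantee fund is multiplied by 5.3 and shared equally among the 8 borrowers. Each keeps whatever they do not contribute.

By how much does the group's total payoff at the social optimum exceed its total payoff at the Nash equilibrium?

The private return per contributed unit is 5.3/8 = 0.6625 < 1 for every player regardless of endowment, so the Nash equilibrium is zero contribution and the group total is Σ E_j = 57 + 17 + 48 + 19 + 46 + 57 + 50 + 12 = 306.
Each contributed unit returns 5.300 to the group, so the social optimum is full contribution by everyone: group total = 5.300 × 306 = 1621.80.
Efficiency loss = (5.300 − 1) × 306 = 1315.80.

1315.80 dollars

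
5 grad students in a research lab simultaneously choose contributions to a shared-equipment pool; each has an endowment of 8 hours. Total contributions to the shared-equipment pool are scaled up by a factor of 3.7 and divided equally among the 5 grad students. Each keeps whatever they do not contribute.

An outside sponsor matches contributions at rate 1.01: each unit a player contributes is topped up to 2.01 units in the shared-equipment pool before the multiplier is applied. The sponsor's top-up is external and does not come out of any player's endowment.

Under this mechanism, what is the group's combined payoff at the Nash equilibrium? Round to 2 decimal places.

With the mechanism, a contributed unit returns 3.7 × 2.01 / 5 = 1.4874 per unit of net cost to the contributor — now above 1 — so contributing fully is weakly dominant for every player.
At the Nash equilibrium everyone contributes 8. Group total payoff = 3.7 × 2.01 × 40 = 297.48.

297.48 hours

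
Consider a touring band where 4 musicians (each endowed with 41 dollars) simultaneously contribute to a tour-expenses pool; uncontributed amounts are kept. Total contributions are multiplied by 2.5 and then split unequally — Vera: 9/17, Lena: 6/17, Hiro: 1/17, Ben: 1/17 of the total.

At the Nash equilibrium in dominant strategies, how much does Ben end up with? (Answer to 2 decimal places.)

Each unit j contributes comes back to j as 2.5 × (j's share), so j prefers to contribute only if that share exceeds 1/2.5 = 0.4000; otherwise keeping the unit dominates.
Vera alone (share 9/17) is above the threshold, contributing 41; the remaining 3 contribute 0. Total contributed: 41.
Ben keeps 41 and receives 2.5 × 41 × 1/17 = 6.03 from the tour-expenses pool, for a payoff of 47.03.

47.03 dollars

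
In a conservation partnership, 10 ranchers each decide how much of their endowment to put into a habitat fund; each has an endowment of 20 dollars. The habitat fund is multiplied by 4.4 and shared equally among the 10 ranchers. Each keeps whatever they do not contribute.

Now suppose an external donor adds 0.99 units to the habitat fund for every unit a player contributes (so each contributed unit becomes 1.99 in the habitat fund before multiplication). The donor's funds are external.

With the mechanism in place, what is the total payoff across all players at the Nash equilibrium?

The effective private return is 4.4 × 1.99 / 10 = 0.8756, which is still under 1, so the mechanism doesn't change anyone's dominant strategy: zero contribution.
Everyone keeps their endowment and the group total is 10 × 20 = 200.

200.00 dollars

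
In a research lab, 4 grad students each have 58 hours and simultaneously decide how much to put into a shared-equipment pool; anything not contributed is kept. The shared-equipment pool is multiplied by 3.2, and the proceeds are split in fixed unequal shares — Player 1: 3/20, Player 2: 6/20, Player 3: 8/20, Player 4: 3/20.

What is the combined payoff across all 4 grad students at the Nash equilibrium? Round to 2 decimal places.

359.60 hours

Each unit j contributes comes back to j as 3.2 × (j's share), so j prefers to contribute only if that share exceeds 1/3.2 = 0.3125; otherwise keeping the unit dominates.
Only Player 3 (8/20) clears that bar, contributing 58; the remaining 3 contribute 0. Total contributed: 58.
The shared-equipment pool pays out 3.2 × 58 = 185.60 in total (split across the unequal shares, but the aggregate is all that matters for the group sum).
The 3 free-riders keep 58 each, adding 174. Group total = 174 + 185.60 = 359.60.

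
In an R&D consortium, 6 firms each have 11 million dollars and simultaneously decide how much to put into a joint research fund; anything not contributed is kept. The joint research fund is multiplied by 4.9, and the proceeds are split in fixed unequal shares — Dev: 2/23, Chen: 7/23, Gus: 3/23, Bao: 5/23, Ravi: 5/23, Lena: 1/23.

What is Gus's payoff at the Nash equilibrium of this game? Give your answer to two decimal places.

32.09 million dollars

Player j's private return per contributed unit is 4.9 × (j's share). Contributing is weakly dominant for j when that share is at least 1/4.9 = 0.2041, and contributing 0 is dominant otherwise.
Chen, Bao and Ravi are above the threshold, contributing 11 each; the remaining 3 contribute 0. Total contributed: 33.
Gus keeps 11 and receives 4.9 × 33 × 3/23 = 21.09 from the joint research fund, for a payoff of 32.09.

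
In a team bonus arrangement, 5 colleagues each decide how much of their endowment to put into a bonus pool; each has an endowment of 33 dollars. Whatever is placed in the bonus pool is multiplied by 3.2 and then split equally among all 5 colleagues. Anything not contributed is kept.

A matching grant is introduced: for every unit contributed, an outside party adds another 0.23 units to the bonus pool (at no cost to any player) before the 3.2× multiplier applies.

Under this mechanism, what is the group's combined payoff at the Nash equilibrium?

With the mechanism, a contributed unit returns 3.2 × 1.23 / 5 = 0.7872 per unit of net cost — still below 1 — so contributing 0 remains dominant for every player.
At the Nash equilibrium no one contributes; group total payoff = 5 × 33 = 165.

165.00 dollars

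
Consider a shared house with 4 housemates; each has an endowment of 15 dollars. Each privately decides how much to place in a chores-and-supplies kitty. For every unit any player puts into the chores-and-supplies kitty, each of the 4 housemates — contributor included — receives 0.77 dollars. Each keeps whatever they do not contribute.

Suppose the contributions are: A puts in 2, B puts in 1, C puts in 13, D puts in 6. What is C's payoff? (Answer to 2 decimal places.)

18.94 dollars

Total contributed: 2 + 1 + 13 + 6 = 22.
Each receives 0.77 × 22 = 16.94 from the chores-and-supplies kitty.
C keeps 15 − 13 = 2, so C's payoff is 2 + 16.94 = 18.94.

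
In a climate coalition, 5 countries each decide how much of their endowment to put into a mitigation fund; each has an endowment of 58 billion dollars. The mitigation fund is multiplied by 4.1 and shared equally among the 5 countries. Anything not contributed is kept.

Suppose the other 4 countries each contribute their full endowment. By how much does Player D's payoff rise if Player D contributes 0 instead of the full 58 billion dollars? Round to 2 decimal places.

Switching from a contribution of 58 to 0 lets Player D keep an extra 58 billion dollars, but lowers the mitigation fund by 58, which costs Player D their own share of that drop: 4.1/5 × 58 = 47.56.
Net gain = 58 − 47.56 = 10.44. The private return per contributed unit (0.8200) is below 1, so free-riding is indeed the best response regardless of what the others do.

10.44 billion dollars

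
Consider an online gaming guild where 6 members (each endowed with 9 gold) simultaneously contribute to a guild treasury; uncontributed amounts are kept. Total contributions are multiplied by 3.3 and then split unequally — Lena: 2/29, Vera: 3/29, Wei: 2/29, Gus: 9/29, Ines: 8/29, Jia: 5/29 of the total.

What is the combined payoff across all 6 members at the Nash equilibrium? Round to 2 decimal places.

A player with share s gets back 3.3·s per unit contributed, so full contribution is dominant for anyone with s > 1/3.3 = 0.3030 and zero contribution is dominant for anyone below.
Only Gus (9/29) clears that bar, contributing 9; the remaining 5 contribute 0. Total contributed: 9.
The guild treasury pays out 3.3 × 9 = 29.70 in total (split across the unequal shares, but the aggregate is all that matters for the group sum).
The 5 free-riders keep 9 each, adding 45. Group total = 45 + 29.70 = 74.70.

74.70 gold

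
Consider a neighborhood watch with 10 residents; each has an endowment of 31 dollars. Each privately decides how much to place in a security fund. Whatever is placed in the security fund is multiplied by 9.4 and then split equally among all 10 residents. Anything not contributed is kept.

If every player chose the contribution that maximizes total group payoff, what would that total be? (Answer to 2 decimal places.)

Each contributed unit returns 9.400 to the group as a whole (0.9400 to each of 10 players), which exceeds 1, so the social optimum is full contribution: group total = 9.400 × 310 = 2914.00.

2914.00 dollars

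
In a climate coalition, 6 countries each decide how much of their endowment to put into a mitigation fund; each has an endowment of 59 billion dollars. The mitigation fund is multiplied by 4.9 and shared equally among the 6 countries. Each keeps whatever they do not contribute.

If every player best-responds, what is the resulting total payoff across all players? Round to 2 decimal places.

Each contributed unit returns 4.9/6 = 0.8167 to its contributor — below 1 — so contributing 0 is dominant for every player. At the Nash equilibrium everyone keeps their 59, and the group total is 6 × 59 = 354.

354.00 billion dollars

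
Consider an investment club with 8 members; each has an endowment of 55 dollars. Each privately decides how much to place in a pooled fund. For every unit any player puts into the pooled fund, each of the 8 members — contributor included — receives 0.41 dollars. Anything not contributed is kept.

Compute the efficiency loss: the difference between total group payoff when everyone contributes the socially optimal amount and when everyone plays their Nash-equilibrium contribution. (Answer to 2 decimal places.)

The private return per contributed unit is 0.41 < 1, so contributing 0 is dominant for every player. At the Nash equilibrium everyone keeps their 55, and the group total is 8 × 55 = 440.
Each contributed unit returns 3.280 to the group as a whole (0.41 to each of 8 players), which exceeds 1, so the social optimum is full contribution: group total = 3.280 × 440 = 1443.20.
Efficiency loss = 1443.20 − 440 = 1003.20.

1003.20 dollars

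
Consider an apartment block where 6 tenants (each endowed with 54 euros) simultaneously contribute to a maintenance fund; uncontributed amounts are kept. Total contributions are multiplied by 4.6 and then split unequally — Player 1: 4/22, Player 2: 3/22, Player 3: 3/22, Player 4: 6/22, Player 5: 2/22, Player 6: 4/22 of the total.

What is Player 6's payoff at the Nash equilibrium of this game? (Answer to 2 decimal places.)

99.16 euros

Player j's private return per contributed unit is 4.6 × (j's share). Contributing is weakly dominant for j when that share is at least 1/4.6 = 0.2174, and contributing 0 is dominant otherwise.
Only Player 4 (6/22) clears that bar, contributing 54; the remaining 5 contribute 0. Total contributed: 54.
Player 6 keeps 54 and receives 4.6 × 54 × 4/22 = 45.16 from the maintenance fund, for a payoff of 99.16.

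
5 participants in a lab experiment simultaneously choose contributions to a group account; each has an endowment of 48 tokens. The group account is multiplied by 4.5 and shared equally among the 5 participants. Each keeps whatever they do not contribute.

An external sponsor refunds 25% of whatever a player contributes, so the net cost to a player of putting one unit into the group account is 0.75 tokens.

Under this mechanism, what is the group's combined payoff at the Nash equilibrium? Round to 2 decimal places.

With the mechanism, a contributed unit returns (4.5/5) / 0.75 = 1.2000 per unit of net cost to the contributor — now above 1 — so contributing fully is weakly dominant for every player.
At the Nash equilibrium everyone contributes 48. Group total payoff = 5 × (48 × 0.25 + 4.5 × 48) = 1140.00.

1140.00 tokens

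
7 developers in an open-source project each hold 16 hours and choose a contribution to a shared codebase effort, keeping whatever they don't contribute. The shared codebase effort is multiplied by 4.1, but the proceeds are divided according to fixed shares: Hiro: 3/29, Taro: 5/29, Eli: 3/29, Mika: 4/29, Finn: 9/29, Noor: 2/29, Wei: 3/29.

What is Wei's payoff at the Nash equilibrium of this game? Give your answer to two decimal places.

22.79 hours

A player with share s gets back 4.1·s per unit contributed, so full contribution is dominant for anyone with s > 1/4.1 = 0.2439 and zero contribution is dominant for anyone below.
The only share above 0.2439 is Finn's 9/29, contributing 16; the remaining 6 contribute 0. Total contributed: 16.
Wei keeps 16 and receives 4.1 × 16 × 3/29 = 6.79 from the shared codebase effort, for a payoff of 22.79.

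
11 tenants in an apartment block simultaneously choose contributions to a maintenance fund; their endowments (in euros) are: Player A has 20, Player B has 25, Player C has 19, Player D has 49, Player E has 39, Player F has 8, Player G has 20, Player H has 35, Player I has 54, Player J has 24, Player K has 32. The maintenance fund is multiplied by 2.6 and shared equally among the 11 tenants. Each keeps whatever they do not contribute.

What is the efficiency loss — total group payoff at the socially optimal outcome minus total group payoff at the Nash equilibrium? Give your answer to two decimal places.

520.00 euros

The private return per contributed unit is 2.6/11 = 0.2364 < 1 for every player regardless of endowment, so the Nash equilibrium is zero contribution and the group total is Σ E_j = 20 + 25 + 19 + 49 + 39 + 8 + 20 + 35 + 54 + 24 + 32 = 325.
Each contributed unit returns 2.600 to the group, so the social optimum is full contribution by everyone: group total = 2.600 × 325 = 845.00.
Efficiency loss = (2.600 − 1) × 325 = 520.00.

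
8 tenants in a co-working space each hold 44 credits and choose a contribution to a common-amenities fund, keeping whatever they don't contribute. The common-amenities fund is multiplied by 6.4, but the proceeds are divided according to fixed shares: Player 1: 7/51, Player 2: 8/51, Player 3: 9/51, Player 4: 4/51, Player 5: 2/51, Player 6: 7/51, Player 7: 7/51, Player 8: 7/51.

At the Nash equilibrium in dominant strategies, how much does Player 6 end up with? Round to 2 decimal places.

121.30 credits

For player j, contributing a unit is worthwhile iff 6.4 × (j's share) ≥ 1, i.e. iff j's share is at least 0.1563.
Player 2 and Player 3 clear that bar, contributing 44 each; the remaining 6 contribute 0. Total contributed: 88.
Player 6 keeps 44 and receives 6.4 × 88 × 7/51 = 77.30 from the common-amenities fund, for a payoff of 121.30.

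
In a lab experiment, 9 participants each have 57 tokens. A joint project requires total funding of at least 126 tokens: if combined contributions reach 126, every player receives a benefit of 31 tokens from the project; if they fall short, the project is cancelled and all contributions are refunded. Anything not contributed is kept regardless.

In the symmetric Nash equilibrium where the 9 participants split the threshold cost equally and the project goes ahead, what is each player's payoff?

74 tokens

Equal share of the threshold: 126/9 = 14.
At this profile no one gains by cutting their contribution: any cut drops the total below 126, the project is cancelled, contributions are refunded, and the deviator ends with 57, which is less than 57 − 14 + 31 = 74. Contributing more than 14 just wastes the excess. So contributing exactly 14 is a best response.
Each player's payoff: 57 − 14 + 31 = 74.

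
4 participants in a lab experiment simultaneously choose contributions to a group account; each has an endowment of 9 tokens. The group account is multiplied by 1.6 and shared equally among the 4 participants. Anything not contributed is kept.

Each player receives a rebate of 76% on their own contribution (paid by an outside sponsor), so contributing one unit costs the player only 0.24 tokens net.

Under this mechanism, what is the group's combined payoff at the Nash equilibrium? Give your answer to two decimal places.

The effective private return per unit is now (1.6/4) / 0.24 = 1.6667 > 1, so every player's dominant strategy flips to full contribution.
At the Nash equilibrium everyone contributes 9. Group total payoff = 4 × (9 × 0.76 + 1.6 × 9) = 84.96.

84.96 tokens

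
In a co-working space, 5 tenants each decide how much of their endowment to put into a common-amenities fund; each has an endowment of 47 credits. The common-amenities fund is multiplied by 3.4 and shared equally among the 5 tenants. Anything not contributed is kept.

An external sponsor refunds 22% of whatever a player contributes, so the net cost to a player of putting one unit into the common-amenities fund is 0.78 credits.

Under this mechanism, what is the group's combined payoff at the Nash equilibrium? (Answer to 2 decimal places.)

235.00 credits

With the mechanism, a contributed unit returns (3.4/5) / 0.78 = 0.8718 per unit of net cost — still below 1 — so contributing 0 remains dominant for every player.
Everyone keeps their endowment and the group total is 5 × 47 = 235.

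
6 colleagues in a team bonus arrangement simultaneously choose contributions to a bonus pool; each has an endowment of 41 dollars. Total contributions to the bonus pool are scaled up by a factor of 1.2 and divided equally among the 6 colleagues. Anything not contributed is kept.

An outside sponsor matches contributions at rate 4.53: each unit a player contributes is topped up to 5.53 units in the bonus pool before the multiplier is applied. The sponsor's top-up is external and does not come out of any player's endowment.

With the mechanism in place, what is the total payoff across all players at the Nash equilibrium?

Under the mechanism each unit contributed yields 1.2 × 5.53 / 6 = 1.1060 back to its contributor per unit of net cost, which exceeds 1, making full contribution the dominant choice for everyone.
So the Nash equilibrium is full contribution by all 6; the group earns 1.2 × 5.53 × 246 = 1632.46.

1632.46 dollars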